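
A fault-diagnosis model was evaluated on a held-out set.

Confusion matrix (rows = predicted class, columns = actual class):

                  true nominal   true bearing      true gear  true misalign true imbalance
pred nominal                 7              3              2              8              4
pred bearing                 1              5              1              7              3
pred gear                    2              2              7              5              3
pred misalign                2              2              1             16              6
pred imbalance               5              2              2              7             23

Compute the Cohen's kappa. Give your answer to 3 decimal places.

0.303

Observed agreement pₒ = trace/N = 58/126 = 0.4603
Expected agreement pₑ = Σ (rowᵢ·colᵢ)/N² = (17·24 + 14·17 + 13·19 + 43·27 + 39·39)/126² = 0.2252
κ = (pₒ − pₑ)/(1 − pₑ) = (0.4603 − 0.2252)/(1 − 0.2252) = 0.303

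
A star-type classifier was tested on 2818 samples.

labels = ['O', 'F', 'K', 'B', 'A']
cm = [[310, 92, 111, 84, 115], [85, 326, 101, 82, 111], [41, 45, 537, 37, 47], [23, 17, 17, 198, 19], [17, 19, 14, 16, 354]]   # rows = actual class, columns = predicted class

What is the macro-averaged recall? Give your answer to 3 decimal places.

0.645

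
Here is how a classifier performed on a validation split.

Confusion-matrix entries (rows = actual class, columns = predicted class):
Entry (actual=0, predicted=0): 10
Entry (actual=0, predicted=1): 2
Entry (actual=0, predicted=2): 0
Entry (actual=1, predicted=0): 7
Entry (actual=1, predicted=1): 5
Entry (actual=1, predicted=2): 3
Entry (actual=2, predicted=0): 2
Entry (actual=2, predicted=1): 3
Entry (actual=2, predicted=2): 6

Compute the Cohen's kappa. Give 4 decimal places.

0.3320

Observed agreement pₒ = trace/N = 21/38 = 0.55263
Expected agreement pₑ = Σ (rowᵢ·colᵢ)/N² = (12·19 + 15·10 + 11·9)/38² = 0.33033
κ = (pₒ − pₑ)/(1 − pₑ) = (0.55263 − 0.33033)/(1 − 0.33033) = 0.3320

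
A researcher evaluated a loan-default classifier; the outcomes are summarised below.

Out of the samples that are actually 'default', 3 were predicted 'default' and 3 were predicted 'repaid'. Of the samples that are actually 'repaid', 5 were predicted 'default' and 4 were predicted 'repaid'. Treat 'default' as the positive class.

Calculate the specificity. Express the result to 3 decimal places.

0.444

Specificity = TN/(TN+FP) = 4/(4+5) = 0.444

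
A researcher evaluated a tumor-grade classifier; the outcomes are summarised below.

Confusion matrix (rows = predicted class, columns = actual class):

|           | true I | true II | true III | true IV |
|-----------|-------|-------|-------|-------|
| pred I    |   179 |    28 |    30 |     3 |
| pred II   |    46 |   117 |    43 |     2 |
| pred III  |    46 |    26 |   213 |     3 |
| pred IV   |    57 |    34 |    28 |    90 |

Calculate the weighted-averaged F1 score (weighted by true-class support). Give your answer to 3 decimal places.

0.638

Per-class F1 score (2·TP/(2·TP+FP+FN)):
  I: TP=179, FP=28+30+3=61, FN=46+46+57=149 → 358/568 = 0.6303
  II: TP=117, FP=46+43+2=91, FN=28+26+34=88 → 234/413 = 0.5666
  III: TP=213, FP=46+26+3=75, FN=30+43+28=101 → 426/602 = 0.7076
  IV: TP=90, FP=57+34+28=119, FN=3+2+3=8 → 180/307 = 0.5863
Weighted-F1 score = Σ (supportᵢ/N)·F1 scoreᵢ with N=945: (328/945)·0.6303 + (205/945)·0.5666 + (314/945)·0.7076 + (98/945)·0.5863 = 0.638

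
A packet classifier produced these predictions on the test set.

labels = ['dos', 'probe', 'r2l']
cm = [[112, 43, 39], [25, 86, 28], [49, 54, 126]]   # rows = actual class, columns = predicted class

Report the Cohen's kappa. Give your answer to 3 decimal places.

Observed agreement pₒ = trace/N = 324/562 = 0.5765
Expected agreement pₑ = Σ (rowᵢ·colᵢ)/N² = (194·186 + 139·183 + 229·193)/562² = 0.3347
κ = (pₒ − pₑ)/(1 − pₑ) = (0.5765 − 0.3347)/(1 − 0.3347) = 0.363

0.363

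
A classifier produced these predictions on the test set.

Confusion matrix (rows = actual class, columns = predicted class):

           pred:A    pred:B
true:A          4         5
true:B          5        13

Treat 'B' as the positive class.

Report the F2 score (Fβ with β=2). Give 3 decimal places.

0.722

Fβ = (1+β²)·TP / ((1+β²)·TP + β²·FN + FP), with β²=4
= 5·13 / (5·13 + 4·5 + 5) = 0.722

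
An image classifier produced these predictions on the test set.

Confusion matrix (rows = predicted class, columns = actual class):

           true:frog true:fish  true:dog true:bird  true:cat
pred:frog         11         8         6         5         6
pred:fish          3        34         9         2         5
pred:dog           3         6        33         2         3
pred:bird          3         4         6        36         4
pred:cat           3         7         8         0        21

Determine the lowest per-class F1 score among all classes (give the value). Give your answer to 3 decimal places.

Per-class F1 score (2·TP/(2·TP+FP+FN)):
  frog: TP=11, FP=8+6+5+6=25, FN=3+3+3+3=12 → 22/59 = 0.3729
  fish: TP=34, FP=3+9+2+5=19, FN=8+6+4+7=25 → 68/112 = 0.6071
  dog: TP=33, FP=3+6+2+3=14, FN=6+9+6+8=29 → 66/109 = 0.6055
  bird: TP=36, FP=3+4+6+4=17, FN=5+2+2+0=9 → 72/98 = 0.7347
  cat: TP=21, FP=3+7+8+0=18, FN=6+5+3+4=18 → 42/78 = 0.5385
Lowest is class 'frog' with F1 score = 0.373.

0.373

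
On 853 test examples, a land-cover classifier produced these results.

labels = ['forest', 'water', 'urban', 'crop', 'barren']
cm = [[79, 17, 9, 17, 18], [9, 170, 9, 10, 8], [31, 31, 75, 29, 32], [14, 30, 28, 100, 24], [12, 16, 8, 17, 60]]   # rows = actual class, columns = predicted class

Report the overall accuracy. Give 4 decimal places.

Accuracy = trace / total = (79+170+75+100+60=484) / 853 = 484/853 = 0.5674

0.5674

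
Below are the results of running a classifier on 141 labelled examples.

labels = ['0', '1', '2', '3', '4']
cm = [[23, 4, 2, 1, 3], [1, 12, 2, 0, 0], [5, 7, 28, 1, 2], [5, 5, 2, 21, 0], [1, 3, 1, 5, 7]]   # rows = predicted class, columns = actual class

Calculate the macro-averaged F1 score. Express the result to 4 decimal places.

0.6175

Per-class F1 score (2·TP/(2·TP+FP+FN)):
  0: TP=23, FP=4+2+1+3=10, FN=1+5+5+1=12 → 46/68 = 0.67647
  1: TP=12, FP=1+2+0+0=3, FN=4+7+5+3=19 → 24/46 = 0.52174
  2: TP=28, FP=5+7+1+2=15, FN=2+2+2+1=7 → 56/78 = 0.71795
  3: TP=21, FP=5+5+2+0=12, FN=1+0+1+5=7 → 42/61 = 0.68852
  4: TP=7, FP=1+3+1+5=10, FN=3+0+2+0=5 → 14/29 = 0.48276
Macro-F1 score = mean = (0.67647 + 0.52174 + 0.71795 + 0.68852 + 0.48276) / 5 = 0.6175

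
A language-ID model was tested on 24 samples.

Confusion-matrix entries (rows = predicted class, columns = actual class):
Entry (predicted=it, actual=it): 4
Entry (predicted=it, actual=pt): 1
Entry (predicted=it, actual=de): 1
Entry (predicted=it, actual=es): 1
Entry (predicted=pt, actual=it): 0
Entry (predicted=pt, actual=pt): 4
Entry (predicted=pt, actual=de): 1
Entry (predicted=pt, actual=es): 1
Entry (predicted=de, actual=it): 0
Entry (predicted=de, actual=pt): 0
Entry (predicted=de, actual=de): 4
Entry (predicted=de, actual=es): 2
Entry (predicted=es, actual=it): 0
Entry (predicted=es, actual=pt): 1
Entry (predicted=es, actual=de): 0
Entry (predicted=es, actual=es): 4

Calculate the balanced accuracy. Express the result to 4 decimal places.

Balanced accuracy = mean of per-class recall.
  it: recall = 4/4 = 1.00000
  pt: recall = 4/6 = 0.66667
  de: recall = 4/6 = 0.66667
  es: recall = 4/8 = 0.50000
Mean = (1.00000 + 0.66667 + 0.66667 + 0.50000) / 4 = 0.7083

0.7083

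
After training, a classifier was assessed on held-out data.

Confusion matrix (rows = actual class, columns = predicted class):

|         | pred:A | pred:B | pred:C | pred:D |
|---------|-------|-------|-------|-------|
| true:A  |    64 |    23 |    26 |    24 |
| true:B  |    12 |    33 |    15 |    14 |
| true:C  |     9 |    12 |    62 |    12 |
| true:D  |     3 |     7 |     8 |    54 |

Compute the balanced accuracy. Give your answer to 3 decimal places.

0.579

Balanced accuracy = mean of per-class recall.
  A: recall = 64/137 = 0.4672
  B: recall = 33/74 = 0.4459
  C: recall = 62/95 = 0.6526
  D: recall = 54/72 = 0.7500
Mean = (0.4672 + 0.4459 + 0.6526 + 0.7500) / 4 = 0.579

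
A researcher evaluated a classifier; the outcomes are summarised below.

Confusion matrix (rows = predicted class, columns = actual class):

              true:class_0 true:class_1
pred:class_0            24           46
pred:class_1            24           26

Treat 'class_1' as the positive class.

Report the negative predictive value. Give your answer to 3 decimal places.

NPV = TN/(TN+FN) = 24/(24+46) = 0.343

0.343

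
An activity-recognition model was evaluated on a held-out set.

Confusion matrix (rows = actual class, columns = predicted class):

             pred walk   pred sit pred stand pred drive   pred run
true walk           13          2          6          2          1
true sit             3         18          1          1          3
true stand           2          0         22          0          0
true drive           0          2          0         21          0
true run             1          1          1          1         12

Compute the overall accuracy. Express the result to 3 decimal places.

0.761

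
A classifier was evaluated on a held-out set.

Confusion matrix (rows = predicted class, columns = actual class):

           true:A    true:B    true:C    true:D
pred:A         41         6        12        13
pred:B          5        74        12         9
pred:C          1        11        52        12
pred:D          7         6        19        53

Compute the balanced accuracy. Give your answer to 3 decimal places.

Balanced accuracy = mean of per-class recall.
  A: recall = 41/54 = 0.7593
  B: recall = 74/97 = 0.7629
  C: recall = 52/95 = 0.5474
  D: recall = 53/87 = 0.6092
Mean = (0.7593 + 0.7629 + 0.5474 + 0.6092) / 4 = 0.670

0.670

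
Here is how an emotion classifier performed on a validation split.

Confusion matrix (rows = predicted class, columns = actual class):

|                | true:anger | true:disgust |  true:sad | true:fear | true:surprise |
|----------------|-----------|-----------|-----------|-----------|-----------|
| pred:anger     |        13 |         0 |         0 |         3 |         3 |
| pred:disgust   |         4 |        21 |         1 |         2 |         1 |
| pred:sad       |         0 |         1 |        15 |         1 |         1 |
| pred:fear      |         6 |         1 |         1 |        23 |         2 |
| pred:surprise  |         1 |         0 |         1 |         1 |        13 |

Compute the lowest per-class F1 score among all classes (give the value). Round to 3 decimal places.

0.605

Per-class F1 score (2·TP/(2·TP+FP+FN)):
  anger: TP=13, FP=0+0+3+3=6, FN=4+0+6+1=11 → 26/43 = 0.6047
  disgust: TP=21, FP=4+1+2+1=8, FN=0+1+1+0=2 → 42/52 = 0.8077
  sad: TP=15, FP=0+1+1+1=3, FN=0+1+1+1=3 → 30/36 = 0.8333
  fear: TP=23, FP=6+1+1+2=10, FN=3+2+1+1=7 → 46/63 = 0.7302
  surprise: TP=13, FP=1+0+1+1=3, FN=3+1+1+2=7 → 26/36 = 0.7222
Lowest is class 'anger' with F1 score = 0.605.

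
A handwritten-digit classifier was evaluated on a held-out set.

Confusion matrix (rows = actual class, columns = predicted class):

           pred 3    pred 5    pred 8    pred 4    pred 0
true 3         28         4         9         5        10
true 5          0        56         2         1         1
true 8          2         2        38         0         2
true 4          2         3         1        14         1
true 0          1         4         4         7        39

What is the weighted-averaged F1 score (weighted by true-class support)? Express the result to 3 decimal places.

Per-class F1 score (2·TP/(2·TP+FP+FN)):
  3: TP=28, FP=0+2+2+1=5, FN=4+9+5+10=28 → 56/89 = 0.6292
  5: TP=56, FP=4+2+3+4=13, FN=0+2+1+1=4 → 112/129 = 0.8682
  8: TP=38, FP=9+2+1+4=16, FN=2+2+0+2=6 → 76/98 = 0.7755
  4: TP=14, FP=5+1+0+7=13, FN=2+3+1+1=7 → 28/48 = 0.5833
  0: TP=39, FP=10+1+2+1=14, FN=1+4+4+7=16 → 78/108 = 0.7222
Weighted-F1 score = Σ (supportᵢ/N)·F1 scoreᵢ with N=236: (56/236)·0.6292 + (60/236)·0.8682 + (44/236)·0.7755 + (21/236)·0.5833 + (55/236)·0.7222 = 0.735

0.735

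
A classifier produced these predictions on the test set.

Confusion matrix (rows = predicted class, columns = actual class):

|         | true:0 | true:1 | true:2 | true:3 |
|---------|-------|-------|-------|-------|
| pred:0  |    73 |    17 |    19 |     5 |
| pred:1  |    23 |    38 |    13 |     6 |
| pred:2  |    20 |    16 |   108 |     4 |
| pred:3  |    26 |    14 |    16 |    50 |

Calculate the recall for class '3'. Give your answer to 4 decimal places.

Treat '3' as positive and all other classes as negative.
recall = TP/(TP+FN).
3: TP=50, FN=5+6+4=15 → 50/65 = 0.76923

0.7692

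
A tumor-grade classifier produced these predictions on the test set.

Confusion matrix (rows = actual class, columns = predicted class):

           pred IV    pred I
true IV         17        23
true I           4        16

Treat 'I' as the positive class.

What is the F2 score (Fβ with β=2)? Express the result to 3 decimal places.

Fβ = (1+β²)·TP / ((1+β²)·TP + β²·FN + FP), with β²=4
= 5·16 / (5·16 + 4·4 + 23) = 0.672

0.672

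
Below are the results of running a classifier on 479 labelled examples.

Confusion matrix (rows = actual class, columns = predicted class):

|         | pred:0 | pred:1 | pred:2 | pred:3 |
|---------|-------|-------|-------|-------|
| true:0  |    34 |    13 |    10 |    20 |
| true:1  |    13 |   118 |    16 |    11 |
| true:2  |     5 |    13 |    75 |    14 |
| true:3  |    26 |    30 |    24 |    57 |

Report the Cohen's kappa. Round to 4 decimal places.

Observed agreement pₒ = trace/N = 284/479 = 0.59290
Expected agreement pₑ = Σ (rowᵢ·colᵢ)/N² = (77·78 + 158·174 + 107·125 + 137·102)/479² = 0.26520
κ = (pₒ − pₑ)/(1 − pₑ) = (0.59290 − 0.26520)/(1 − 0.26520) = 0.4460

0.4460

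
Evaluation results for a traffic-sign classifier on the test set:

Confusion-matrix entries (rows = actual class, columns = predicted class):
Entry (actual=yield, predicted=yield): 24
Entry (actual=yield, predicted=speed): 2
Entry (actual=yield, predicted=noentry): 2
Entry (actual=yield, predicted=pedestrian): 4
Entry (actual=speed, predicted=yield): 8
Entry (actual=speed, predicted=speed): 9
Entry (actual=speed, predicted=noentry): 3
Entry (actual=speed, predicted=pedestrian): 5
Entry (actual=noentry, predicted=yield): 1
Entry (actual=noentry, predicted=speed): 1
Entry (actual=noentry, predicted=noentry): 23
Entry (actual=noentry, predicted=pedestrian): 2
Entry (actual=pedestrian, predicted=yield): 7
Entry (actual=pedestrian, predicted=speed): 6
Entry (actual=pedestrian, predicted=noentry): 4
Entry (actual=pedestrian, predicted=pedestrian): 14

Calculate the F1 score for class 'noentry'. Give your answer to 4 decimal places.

One-vs-rest for 'noentry': TP = diagonal; FP = other classes predicted 'noentry'; FN = 'noentry' predicted as other.
F1 score = 2·TP/(2·TP+FP+FN).
noentry: TP=23, FP=2+3+4=9, FN=1+1+2=4 → 46/59 = 0.77966

0.7797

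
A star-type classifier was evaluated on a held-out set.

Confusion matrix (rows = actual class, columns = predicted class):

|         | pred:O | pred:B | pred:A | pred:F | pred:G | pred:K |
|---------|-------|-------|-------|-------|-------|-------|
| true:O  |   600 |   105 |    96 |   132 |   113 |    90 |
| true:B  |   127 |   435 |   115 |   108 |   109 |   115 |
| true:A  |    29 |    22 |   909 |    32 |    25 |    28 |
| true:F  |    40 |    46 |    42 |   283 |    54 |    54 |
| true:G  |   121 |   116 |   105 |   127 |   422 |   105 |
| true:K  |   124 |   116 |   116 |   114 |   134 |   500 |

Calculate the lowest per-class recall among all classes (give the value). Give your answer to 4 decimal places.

0.4237

Per-class recall (TP/(TP+FN)):
  O: TP=600, FN=105+96+132+113+90=536 → 600/1136 = 0.52817
  B: TP=435, FN=127+115+108+109+115=574 → 435/1009 = 0.43112
  A: TP=909, FN=29+22+32+25+28=136 → 909/1045 = 0.86986
  F: TP=283, FN=40+46+42+54+54=236 → 283/519 = 0.54528
  G: TP=422, FN=121+116+105+127+105=574 → 422/996 = 0.42369
  K: TP=500, FN=124+116+116+114+134=604 → 500/1104 = 0.45290
Lowest is class 'G' with recall = 0.4237.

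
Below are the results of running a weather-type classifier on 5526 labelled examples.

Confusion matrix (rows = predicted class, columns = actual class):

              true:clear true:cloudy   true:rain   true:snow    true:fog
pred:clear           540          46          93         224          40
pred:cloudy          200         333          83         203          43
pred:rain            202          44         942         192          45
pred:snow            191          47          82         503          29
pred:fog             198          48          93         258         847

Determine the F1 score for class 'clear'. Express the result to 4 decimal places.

0.4749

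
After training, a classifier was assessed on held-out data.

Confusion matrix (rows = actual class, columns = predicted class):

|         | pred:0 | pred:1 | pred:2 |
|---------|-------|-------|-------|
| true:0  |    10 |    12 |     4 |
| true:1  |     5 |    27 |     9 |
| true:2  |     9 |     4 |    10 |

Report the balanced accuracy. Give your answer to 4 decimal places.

Balanced accuracy = mean of per-class recall.
  0: recall = 10/26 = 0.38462
  1: recall = 27/41 = 0.65854
  2: recall = 10/23 = 0.43478
Mean = (0.38462 + 0.65854 + 0.43478) / 3 = 0.4926

0.4926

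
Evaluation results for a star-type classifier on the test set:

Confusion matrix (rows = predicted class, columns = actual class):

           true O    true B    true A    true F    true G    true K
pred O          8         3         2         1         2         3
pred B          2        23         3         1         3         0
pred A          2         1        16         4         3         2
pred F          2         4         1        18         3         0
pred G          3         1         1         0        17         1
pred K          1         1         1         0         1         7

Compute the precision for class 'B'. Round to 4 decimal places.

Treat 'B' as positive and all other classes as negative.
precision = TP/(TP+FP).
B: TP=23, FP=2+3+1+3+0=9 → 23/32 = 0.71875

0.7188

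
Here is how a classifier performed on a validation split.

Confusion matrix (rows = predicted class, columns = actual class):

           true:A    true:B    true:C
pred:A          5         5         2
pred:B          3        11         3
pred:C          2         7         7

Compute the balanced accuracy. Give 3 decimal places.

Balanced accuracy = mean of per-class recall.
  A: recall = 5/10 = 0.5000
  B: recall = 11/23 = 0.4783
  C: recall = 7/12 = 0.5833
Mean = (0.5000 + 0.4783 + 0.5833) / 3 = 0.521

0.521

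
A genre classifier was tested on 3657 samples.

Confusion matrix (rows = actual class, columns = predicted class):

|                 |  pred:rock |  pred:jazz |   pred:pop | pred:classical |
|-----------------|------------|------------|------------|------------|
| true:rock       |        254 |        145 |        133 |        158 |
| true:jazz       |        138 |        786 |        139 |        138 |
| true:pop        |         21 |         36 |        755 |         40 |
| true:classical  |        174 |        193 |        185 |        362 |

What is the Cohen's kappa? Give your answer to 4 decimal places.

0.4462

Observed agreement pₒ = trace/N = 2157/3657 = 0.58983
Expected agreement pₑ = Σ (rowᵢ·colᵢ)/N² = (690·587 + 1201·1160 + 852·1212 + 914·698)/3657² = 0.25937
κ = (pₒ − pₑ)/(1 − pₑ) = (0.58983 − 0.25937)/(1 − 0.25937) = 0.4462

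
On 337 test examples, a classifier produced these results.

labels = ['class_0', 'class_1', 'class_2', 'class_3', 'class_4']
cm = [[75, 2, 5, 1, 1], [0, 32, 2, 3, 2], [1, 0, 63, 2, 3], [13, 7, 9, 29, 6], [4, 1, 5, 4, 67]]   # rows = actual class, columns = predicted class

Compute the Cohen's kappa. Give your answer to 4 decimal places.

Observed agreement pₒ = trace/N = 266/337 = 0.78932
Expected agreement pₑ = Σ (rowᵢ·colᵢ)/N² = (84·93 + 39·42 + 69·84 + 64·39 + 81·79)/337² = 0.21257
κ = (pₒ − pₑ)/(1 − pₑ) = (0.78932 − 0.21257)/(1 − 0.21257) = 0.7324

0.7324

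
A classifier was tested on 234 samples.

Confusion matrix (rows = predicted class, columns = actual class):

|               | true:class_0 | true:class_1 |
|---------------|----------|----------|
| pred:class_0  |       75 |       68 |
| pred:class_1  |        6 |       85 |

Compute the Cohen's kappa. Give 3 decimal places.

Observed agreement pₒ = trace/N = 160/234 = 0.6838
Expected agreement pₑ = Σ (rowᵢ·colᵢ)/N² = (81·143 + 153·91)/234² = 0.4658
κ = (pₒ − pₑ)/(1 − pₑ) = (0.6838 − 0.4658)/(1 − 0.4658) = 0.408

0.408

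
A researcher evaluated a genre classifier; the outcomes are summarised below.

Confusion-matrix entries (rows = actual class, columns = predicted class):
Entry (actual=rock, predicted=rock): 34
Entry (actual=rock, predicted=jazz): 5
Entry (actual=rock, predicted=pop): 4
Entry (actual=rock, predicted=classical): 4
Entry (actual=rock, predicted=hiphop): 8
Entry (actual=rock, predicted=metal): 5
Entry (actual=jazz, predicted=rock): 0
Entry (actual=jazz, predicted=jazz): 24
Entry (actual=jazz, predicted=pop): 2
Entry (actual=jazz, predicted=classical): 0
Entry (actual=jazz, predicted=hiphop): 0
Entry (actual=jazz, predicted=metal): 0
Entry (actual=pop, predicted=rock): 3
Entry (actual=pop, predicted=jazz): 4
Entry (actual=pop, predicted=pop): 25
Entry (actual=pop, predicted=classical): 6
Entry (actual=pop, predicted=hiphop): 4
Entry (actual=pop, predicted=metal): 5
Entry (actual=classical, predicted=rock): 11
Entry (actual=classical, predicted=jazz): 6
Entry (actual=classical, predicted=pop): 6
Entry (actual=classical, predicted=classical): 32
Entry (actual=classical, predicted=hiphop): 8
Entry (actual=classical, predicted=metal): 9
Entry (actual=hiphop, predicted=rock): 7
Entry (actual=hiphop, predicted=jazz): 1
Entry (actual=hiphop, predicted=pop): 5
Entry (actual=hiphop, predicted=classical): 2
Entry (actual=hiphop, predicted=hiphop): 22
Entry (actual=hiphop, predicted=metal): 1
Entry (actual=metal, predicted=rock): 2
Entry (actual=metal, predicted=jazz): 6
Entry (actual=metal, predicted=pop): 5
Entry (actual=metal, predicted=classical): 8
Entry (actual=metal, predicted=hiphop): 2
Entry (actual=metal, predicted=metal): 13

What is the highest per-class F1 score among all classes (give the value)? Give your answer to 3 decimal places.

0.667

Per-class F1 score (2·TP/(2·TP+FP+FN)):
  rock: TP=34, FP=0+3+11+7+2=23, FN=5+4+4+8+5=26 → 68/117 = 0.5812
  jazz: TP=24, FP=5+4+6+1+6=22, FN=0+2+0+0+0=2 → 48/72 = 0.6667
  pop: TP=25, FP=4+2+6+5+5=22, FN=3+4+6+4+5=22 → 50/94 = 0.5319
  classical: TP=32, FP=4+0+6+2+8=20, FN=11+6+6+8+9=40 → 64/124 = 0.5161
  hiphop: TP=22, FP=8+0+4+8+2=22, FN=7+1+5+2+1=16 → 44/82 = 0.5366
  metal: TP=13, FP=5+0+5+9+1=20, FN=2+6+5+8+2=23 → 26/69 = 0.3768
Highest is class 'jazz' with F1 score = 0.667.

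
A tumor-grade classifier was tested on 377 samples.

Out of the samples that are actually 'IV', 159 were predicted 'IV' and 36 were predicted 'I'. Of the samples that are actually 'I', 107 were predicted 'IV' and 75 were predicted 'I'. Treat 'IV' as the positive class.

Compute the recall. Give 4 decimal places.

Recall = TP/(TP+FN) = 159/(159+36) = 159/195 = 0.8154

0.8154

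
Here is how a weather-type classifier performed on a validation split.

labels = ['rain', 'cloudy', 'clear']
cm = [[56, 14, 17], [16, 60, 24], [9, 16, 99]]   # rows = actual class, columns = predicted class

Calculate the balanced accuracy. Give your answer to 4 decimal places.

0.6807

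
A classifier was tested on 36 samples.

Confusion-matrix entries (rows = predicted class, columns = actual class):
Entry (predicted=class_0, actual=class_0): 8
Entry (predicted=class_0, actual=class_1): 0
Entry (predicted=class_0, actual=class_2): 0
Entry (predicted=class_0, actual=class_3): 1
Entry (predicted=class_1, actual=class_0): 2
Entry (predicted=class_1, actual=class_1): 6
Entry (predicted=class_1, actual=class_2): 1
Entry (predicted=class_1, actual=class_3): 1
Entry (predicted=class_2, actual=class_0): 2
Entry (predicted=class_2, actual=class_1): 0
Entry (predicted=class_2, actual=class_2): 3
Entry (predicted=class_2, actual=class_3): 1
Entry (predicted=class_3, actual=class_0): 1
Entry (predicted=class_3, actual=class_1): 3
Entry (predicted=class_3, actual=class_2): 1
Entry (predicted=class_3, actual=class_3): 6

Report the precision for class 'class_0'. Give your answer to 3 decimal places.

Treat 'class_0' as positive and all other classes as negative.
precision = TP/(TP+FP).
class_0: TP=8, FP=0+0+1=1 → 8/9 = 0.8889

0.889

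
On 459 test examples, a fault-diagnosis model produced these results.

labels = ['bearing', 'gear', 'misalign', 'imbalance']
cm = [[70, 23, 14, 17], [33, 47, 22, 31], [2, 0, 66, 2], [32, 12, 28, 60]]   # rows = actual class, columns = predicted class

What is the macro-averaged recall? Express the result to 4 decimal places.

0.5788

Per-class recall (TP/(TP+FN)):
  bearing: TP=70, FN=23+14+17=54 → 70/124 = 0.56452
  gear: TP=47, FN=33+22+31=86 → 47/133 = 0.35338
  misalign: TP=66, FN=2+0+2=4 → 66/70 = 0.94286
  imbalance: TP=60, FN=32+12+28=72 → 60/132 = 0.45455
Macro-recall = mean = (0.56452 + 0.35338 + 0.94286 + 0.45455) / 4 = 0.5788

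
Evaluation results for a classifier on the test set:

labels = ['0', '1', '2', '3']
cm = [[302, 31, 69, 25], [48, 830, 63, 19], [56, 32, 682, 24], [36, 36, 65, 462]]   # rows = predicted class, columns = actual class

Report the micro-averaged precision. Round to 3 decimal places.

Micro-averaging pools counts across classes: ΣTP=2276, ΣFP=504, ΣFN=504.
Micro-precision = TP/(TP+FP) on pooled counts = 0.819 (equals overall accuracy in single-label multiclass).

0.819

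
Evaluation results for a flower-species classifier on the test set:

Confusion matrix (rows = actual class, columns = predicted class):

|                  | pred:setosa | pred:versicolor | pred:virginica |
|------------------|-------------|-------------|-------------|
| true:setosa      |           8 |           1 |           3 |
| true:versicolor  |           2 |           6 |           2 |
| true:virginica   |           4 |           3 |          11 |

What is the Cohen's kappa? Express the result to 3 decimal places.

0.425

Observed agreement pₒ = trace/N = 25/40 = 0.6250
Expected agreement pₑ = Σ (rowᵢ·colᵢ)/N² = (12·14 + 10·10 + 18·16)/40² = 0.3475
κ = (pₒ − pₑ)/(1 − pₑ) = (0.6250 − 0.3475)/(1 − 0.3475) = 0.425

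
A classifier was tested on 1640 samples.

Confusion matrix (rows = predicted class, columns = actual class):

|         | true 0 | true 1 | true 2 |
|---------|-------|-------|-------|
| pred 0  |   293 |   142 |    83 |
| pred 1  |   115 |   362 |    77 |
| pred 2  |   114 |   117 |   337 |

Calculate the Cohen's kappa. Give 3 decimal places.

Observed agreement pₒ = trace/N = 992/1640 = 0.6049
Expected agreement pₑ = Σ (rowᵢ·colᵢ)/N² = (522·518 + 621·554 + 497·568)/1640² = 0.3334
κ = (pₒ − pₑ)/(1 − pₑ) = (0.6049 − 0.3334)/(1 − 0.3334) = 0.407

0.407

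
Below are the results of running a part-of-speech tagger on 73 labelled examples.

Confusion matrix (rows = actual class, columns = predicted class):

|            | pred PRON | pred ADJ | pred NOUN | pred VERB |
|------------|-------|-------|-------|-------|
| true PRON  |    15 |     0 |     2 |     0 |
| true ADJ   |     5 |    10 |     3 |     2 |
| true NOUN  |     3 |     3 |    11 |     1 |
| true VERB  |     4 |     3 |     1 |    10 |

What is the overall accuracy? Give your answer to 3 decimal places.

0.630

Accuracy = trace / total = (15+10+11+10=46) / 73 = 46/73 = 0.630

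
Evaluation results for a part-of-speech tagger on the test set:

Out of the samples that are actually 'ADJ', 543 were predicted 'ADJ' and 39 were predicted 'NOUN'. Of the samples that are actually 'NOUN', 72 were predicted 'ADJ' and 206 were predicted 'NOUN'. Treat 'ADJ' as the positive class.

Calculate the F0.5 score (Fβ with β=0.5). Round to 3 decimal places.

0.893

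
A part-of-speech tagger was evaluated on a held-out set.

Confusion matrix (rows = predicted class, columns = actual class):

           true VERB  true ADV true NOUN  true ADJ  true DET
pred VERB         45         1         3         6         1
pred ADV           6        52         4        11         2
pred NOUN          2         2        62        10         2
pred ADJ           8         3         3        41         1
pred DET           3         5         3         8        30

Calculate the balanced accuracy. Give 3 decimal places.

0.746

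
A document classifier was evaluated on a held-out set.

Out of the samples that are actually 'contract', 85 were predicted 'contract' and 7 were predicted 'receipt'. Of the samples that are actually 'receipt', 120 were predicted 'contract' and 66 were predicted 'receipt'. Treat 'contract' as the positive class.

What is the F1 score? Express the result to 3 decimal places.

Precision = TP/(TP+FP) = 85/205 = 0.4146
Recall = TP/(TP+FN) = 85/92 = 0.9239
F1 = 2·TP/(2·TP+FP+FN) = 170/297 = 0.572

0.572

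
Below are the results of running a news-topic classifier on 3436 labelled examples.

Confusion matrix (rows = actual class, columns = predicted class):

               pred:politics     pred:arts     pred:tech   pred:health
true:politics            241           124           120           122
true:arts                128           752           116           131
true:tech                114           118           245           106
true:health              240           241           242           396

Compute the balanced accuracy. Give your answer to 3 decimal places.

0.460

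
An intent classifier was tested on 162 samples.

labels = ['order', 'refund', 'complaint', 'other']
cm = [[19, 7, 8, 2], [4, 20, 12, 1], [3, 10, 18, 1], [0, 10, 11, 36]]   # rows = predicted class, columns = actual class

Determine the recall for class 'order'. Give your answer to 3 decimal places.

Take TP from the diagonal, FP from the rest of the 'order' prediction marginal, FN from the rest of the 'order' actual marginal.
recall = TP/(TP+FN).
order: TP=19, FN=4+3+0=7 → 19/26 = 0.7308

0.731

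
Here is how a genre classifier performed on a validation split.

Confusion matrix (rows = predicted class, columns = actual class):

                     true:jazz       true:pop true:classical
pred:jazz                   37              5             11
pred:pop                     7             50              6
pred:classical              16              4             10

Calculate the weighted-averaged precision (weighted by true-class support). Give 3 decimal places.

0.669

Per-class precision (TP/(TP+FP)):
  jazz: TP=37, FP=5+11=16 → 37/53 = 0.6981
  pop: TP=50, FP=7+6=13 → 50/63 = 0.7937
  classical: TP=10, FP=16+4=20 → 10/30 = 0.3333
Weighted-precision = Σ (supportᵢ/N)·precisionᵢ with N=146: (60/146)·0.6981 + (59/146)·0.7937 + (27/146)·0.3333 = 0.669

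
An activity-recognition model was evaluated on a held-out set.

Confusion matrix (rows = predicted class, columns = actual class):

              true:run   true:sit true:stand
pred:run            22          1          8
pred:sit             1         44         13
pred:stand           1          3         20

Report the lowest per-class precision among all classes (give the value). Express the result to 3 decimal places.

0.710

Per-class precision (TP/(TP+FP)):
  run: TP=22, FP=1+8=9 → 22/31 = 0.7097
  sit: TP=44, FP=1+13=14 → 44/58 = 0.7586
  stand: TP=20, FP=1+3=4 → 20/24 = 0.8333
Lowest is class 'run' with precision = 0.710.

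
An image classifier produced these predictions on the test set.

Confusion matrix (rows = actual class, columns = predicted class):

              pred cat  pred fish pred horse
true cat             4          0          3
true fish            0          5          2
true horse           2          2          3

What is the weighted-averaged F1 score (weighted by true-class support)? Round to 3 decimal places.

0.577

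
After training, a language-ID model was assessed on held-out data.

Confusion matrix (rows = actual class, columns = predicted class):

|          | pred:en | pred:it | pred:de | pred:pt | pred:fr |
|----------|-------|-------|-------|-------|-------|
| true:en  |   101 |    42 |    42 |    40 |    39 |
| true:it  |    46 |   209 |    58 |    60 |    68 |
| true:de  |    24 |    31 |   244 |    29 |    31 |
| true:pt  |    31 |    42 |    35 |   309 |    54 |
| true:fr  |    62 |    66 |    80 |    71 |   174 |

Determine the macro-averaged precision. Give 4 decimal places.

Per-class precision (TP/(TP+FP)):
  en: TP=101, FP=46+24+31+62=163 → 101/264 = 0.38258
  it: TP=209, FP=42+31+42+66=181 → 209/390 = 0.53590
  de: TP=244, FP=42+58+35+80=215 → 244/459 = 0.53159
  pt: TP=309, FP=40+60+29+71=200 → 309/509 = 0.60707
  fr: TP=174, FP=39+68+31+54=192 → 174/366 = 0.47541
Macro-precision = mean = (0.38258 + 0.53590 + 0.53159 + 0.60707 + 0.47541) / 5 = 0.5065

0.5065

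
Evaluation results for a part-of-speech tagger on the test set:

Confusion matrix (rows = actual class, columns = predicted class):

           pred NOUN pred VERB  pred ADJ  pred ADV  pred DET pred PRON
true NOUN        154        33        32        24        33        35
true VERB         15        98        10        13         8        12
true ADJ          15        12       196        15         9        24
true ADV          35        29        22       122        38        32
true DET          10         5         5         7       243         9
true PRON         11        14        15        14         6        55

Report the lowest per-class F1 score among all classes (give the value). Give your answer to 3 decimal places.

0.390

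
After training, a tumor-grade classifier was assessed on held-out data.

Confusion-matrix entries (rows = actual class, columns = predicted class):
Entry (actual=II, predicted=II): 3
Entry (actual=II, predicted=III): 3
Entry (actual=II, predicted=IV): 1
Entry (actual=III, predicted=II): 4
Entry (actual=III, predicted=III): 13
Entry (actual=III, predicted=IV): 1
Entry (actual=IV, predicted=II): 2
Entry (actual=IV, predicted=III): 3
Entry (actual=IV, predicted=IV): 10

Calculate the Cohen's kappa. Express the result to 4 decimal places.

0.4483

Observed agreement pₒ = trace/N = 26/40 = 0.65000
Expected agreement pₑ = Σ (rowᵢ·colᵢ)/N² = (7·9 + 18·19 + 15·12)/40² = 0.36563
κ = (pₒ − pₑ)/(1 − pₑ) = (0.65000 − 0.36563)/(1 − 0.36563) = 0.4483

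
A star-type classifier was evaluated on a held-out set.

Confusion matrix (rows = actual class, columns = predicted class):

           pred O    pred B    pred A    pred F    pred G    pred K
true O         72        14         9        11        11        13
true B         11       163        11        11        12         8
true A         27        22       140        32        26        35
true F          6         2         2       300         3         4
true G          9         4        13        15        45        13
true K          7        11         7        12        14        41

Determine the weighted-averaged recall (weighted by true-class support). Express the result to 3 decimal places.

Per-class recall (TP/(TP+FN)):
  O: TP=72, FN=14+9+11+11+13=58 → 72/130 = 0.5538
  B: TP=163, FN=11+11+11+12+8=53 → 163/216 = 0.7546
  A: TP=140, FN=27+22+32+26+35=142 → 140/282 = 0.4965
  F: TP=300, FN=6+2+2+3+4=17 → 300/317 = 0.9464
  G: TP=45, FN=9+4+13+15+13=54 → 45/99 = 0.4545
  K: TP=41, FN=7+11+7+12+14=51 → 41/92 = 0.4457
Weighted-recall = Σ (supportᵢ/N)·recallᵢ with N=1136: (130/1136)·0.5538 + (216/1136)·0.7546 + (282/1136)·0.4965 + (317/1136)·0.9464 + (99/1136)·0.4545 + (92/1136)·0.4457 = 0.670

0.670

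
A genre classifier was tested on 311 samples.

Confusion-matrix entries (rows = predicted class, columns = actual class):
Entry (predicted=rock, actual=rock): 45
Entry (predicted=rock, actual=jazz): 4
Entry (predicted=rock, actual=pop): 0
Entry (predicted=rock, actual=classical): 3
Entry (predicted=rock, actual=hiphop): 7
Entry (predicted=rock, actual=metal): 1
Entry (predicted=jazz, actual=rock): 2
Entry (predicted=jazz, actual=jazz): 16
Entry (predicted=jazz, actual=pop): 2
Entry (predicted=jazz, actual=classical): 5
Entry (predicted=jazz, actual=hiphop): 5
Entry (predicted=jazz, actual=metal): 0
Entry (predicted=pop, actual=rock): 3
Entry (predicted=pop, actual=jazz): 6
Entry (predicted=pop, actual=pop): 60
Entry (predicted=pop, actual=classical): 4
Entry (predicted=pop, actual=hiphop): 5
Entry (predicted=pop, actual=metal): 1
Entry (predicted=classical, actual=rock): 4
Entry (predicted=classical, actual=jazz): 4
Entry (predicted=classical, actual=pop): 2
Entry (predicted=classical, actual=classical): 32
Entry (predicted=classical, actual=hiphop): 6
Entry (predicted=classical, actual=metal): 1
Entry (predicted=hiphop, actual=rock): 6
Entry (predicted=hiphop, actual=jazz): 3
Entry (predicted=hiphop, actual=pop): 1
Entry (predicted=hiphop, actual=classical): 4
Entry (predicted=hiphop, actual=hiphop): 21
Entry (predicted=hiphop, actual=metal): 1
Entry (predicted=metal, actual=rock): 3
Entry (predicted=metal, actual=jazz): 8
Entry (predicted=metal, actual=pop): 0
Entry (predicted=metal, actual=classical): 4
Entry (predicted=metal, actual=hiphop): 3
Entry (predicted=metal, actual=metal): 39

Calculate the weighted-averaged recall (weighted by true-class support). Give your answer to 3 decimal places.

Per-class recall (TP/(TP+FN)):
  rock: TP=45, FN=2+3+4+6+3=18 → 45/63 = 0.7143
  jazz: TP=16, FN=4+6+4+3+8=25 → 16/41 = 0.3902
  pop: TP=60, FN=0+2+2+1+0=5 → 60/65 = 0.9231
  classical: TP=32, FN=3+5+4+4+4=20 → 32/52 = 0.6154
  hiphop: TP=21, FN=7+5+5+6+3=26 → 21/47 = 0.4468
  metal: TP=39, FN=1+0+1+1+1=4 → 39/43 = 0.9070
Weighted-recall = Σ (supportᵢ/N)·recallᵢ with N=311: (63/311)·0.7143 + (41/311)·0.3902 + (65/311)·0.9231 + (52/311)·0.6154 + (47/311)·0.4468 + (43/311)·0.9070 = 0.685

0.685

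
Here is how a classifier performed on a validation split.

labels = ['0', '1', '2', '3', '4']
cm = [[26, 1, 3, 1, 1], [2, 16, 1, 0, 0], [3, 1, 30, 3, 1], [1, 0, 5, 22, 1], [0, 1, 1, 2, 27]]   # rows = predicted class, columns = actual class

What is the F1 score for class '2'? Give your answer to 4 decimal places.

0.7692

One-vs-rest for '2': TP = diagonal; FP = other classes predicted '2'; FN = '2' predicted as other.
F1 score = 2·TP/(2·TP+FP+FN).
2: TP=30, FP=3+1+3+1=8, FN=3+1+5+1=10 → 60/78 = 0.76923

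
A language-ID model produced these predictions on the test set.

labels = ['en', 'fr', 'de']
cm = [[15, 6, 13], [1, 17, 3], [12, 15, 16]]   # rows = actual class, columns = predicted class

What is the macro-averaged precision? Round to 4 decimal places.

0.4944

Per-class precision (TP/(TP+FP)):
  en: TP=15, FP=1+12=13 → 15/28 = 0.53571
  fr: TP=17, FP=6+15=21 → 17/38 = 0.44737
  de: TP=16, FP=13+3=16 → 16/32 = 0.50000
Macro-precision = mean = (0.53571 + 0.44737 + 0.50000) / 3 = 0.4944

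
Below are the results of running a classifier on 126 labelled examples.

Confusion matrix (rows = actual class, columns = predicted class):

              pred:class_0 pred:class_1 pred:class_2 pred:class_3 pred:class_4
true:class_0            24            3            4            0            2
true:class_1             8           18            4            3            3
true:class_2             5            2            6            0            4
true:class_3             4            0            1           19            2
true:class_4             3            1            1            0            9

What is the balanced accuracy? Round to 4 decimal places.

Balanced accuracy = mean of per-class recall.
  class_0: recall = 24/33 = 0.72727
  class_1: recall = 18/36 = 0.50000
  class_2: recall = 6/17 = 0.35294
  class_3: recall = 19/26 = 0.73077
  class_4: recall = 9/14 = 0.64286
Mean = (0.72727 + 0.50000 + 0.35294 + 0.73077 + 0.64286) / 5 = 0.5908

0.5908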